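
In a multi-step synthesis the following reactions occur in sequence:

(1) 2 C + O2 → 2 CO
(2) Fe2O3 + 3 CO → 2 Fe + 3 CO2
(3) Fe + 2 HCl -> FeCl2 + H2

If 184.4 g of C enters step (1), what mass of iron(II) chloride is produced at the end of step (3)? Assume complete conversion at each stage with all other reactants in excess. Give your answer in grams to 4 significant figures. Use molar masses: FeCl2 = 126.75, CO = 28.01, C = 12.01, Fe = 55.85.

1297 g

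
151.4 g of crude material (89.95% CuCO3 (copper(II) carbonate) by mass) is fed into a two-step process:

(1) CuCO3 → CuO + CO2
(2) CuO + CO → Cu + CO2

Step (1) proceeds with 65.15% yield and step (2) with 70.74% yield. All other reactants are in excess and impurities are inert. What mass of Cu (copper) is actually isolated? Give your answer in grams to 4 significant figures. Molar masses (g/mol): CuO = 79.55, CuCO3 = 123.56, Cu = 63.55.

32.28 g

Pure CuCO3 = 151.4 × 0.8995 = 136.18 g.
n(CuCO3) = 136.18 / 123.56 = 1.1022 mol.
Step 1 (CuCO3:CuO = 1:1): theoretical n(CuO) = 1.1022 mol; at 65.15% yield, n(CuO) = 0.71806 mol.
Step 2 (CuO:Cu = 1:1): theoretical n(Cu) = 0.71806 mol, so theoretical mass = 0.71806 × 63.55 = 45.633 g.
At 70.74% yield, actual mass of Cu = 45.633 × 0.7074 = 32.281 g.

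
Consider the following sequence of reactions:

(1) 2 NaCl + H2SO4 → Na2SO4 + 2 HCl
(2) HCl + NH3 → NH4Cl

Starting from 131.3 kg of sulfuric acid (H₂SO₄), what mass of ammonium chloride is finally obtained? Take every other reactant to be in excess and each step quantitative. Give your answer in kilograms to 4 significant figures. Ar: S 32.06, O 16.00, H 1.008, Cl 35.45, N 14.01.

M(H2SO4) = 2(1.008) + 32.06 + 4(16.00) = 98.076 g/mol.
M(NH4Cl) = 14.01 + 4(1.008) + 35.45 = 53.492 g/mol.
131.3 kg = 131300 g.
n(H2SO4) = 131300 / 98.076 = 1338.8 mol.
Step 1 gives a 1:2 ratio of H2SO4 to HCl, so n(HCl) = 2677.5 mol.
In step 2 the HCl:NH4Cl ratio is 1:1, so n(NH4Cl) = 2677.5 mol.
Mass of NH4Cl = 2677.5 × 53.492 = 143230 g = 143.2 kg.

143.2 kg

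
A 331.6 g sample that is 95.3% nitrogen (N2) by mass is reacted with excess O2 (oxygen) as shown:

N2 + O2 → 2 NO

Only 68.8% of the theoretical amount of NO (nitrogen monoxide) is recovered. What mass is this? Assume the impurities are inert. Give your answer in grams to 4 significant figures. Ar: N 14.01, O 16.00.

465.7 g

Pure N2 available = 331.6 g × 0.953 = 316.01 g.
M(N2) = 2(14.01) = 28.02 g/mol.
M(NO) = 14.01 + 16.00 = 30.01 g/mol.
n(N2) = 316.01 g / 28.02 g/mol = 11.278 mol.
From the equation the N2:NO mole ratio is 1:2, so n(NO) = 11.278 × 2/1 = 22.556 mol.
Mass of NO = 22.556 mol × 30.01 g/mol = 676.92 g.
Actual mass collected = 676.92 g × 0.688 = 465.72 g.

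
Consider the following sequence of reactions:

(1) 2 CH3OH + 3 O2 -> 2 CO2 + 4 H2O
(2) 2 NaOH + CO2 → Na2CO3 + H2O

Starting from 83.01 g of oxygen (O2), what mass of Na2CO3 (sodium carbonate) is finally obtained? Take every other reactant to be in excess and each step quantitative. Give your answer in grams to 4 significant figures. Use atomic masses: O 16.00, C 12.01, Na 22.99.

183.3 g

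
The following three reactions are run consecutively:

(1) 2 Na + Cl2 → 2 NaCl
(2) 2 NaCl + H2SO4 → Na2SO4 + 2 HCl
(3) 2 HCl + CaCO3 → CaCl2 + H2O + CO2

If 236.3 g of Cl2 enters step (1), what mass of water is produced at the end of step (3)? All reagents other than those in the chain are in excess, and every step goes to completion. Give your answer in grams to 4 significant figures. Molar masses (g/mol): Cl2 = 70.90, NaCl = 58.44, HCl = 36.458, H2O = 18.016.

n(Cl2) = 236.3 / 70.90 = 3.3329 mol.
Reaction (1): Cl2→NaCl ratio 1:2 ⇒ n(NaCl) = 6.6657 mol.
Reaction (2): NaCl→HCl ratio 2:2 ⇒ n(HCl) = 6.6657 mol.
Reaction (3): HCl→H2O ratio 2:1 ⇒ n(H2O) = 3.3329 mol.
Mass of H2O = 3.3329 × 18.016 = 60.045 g.

60.04 g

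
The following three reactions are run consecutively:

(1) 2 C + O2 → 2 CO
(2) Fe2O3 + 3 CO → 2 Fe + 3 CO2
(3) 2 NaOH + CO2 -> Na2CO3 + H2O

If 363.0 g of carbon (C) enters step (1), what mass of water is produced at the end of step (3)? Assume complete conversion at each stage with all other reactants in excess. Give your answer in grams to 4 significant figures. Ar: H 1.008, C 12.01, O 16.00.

M(C) = 12.01 g/mol.
M(H2O) = 2(1.008) + 16.00 = 18.016 g/mol.
n(C) = 363.0 / 12.01 = 30.225 mol.
Reaction (1): C→CO ratio 2:2 ⇒ n(CO) = 30.225 mol.
Reaction (2): CO→CO2 ratio 3:3 ⇒ n(CO2) = 30.225 mol.
Reaction (3): CO2→H2O ratio 1:1 ⇒ n(H2O) = 30.225 mol.
Mass of H2O = 30.225 × 18.016 = 544.53 g.

544.5 g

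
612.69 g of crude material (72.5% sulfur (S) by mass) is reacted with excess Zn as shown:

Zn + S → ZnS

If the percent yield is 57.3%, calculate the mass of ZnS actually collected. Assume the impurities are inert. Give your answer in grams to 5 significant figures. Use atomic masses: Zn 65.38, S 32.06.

Pure S available = 612.69 g × 0.725 = 444.200 g.
M(S) = 32.06 g/mol.
M(ZnS) = 65.38 + 32.06 = 97.44 g/mol.
n(S) = 444.200 g / 32.06 g/mol = 13.8553 mol.
From the equation the S:ZnS mole ratio is 1:1, so n(ZnS) = 13.8553 × 1/1 = 13.8553 mol.
Mass of ZnS = 13.8553 mol × 97.44 g/mol = 1350.06 g.
Actual mass collected = 1350.06 g × 0.573 = 773.583 g.

773.58 g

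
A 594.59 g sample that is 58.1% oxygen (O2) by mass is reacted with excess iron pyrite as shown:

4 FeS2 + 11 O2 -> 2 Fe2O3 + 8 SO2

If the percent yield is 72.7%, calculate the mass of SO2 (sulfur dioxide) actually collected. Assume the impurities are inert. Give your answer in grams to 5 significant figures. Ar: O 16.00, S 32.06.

Pure O2 available = 594.59 g × 0.581 = 345.457 g.
M(O2) = 2(16.00) = 32.00 g/mol.
M(SO2) = 32.06 + 2(16.00) = 64.06 g/mol.
n(O2) = 345.457 g / 32.00 g/mol = 10.7955 mol.
From the equation the O2:SO2 mole ratio is 11:8, so n(SO2) = 10.7955 × 8/11 = 7.85129 mol.
Mass of SO2 = 7.85129 mol × 64.06 g/mol = 502.954 g.
Actual mass collected = 502.954 g × 0.727 = 365.647 g.

365.65 g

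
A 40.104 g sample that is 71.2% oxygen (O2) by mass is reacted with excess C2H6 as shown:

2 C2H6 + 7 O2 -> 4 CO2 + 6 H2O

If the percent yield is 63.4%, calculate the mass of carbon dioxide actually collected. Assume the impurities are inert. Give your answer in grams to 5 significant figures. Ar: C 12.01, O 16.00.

14.227 g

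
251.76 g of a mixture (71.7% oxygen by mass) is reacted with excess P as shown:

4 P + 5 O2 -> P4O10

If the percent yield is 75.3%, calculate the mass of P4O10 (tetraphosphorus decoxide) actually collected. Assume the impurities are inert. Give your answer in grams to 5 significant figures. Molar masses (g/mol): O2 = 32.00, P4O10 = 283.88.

241.17 g

Pure O2 available = 251.76 g × 0.717 = 180.512 g.
n(O2) = 180.512 g / 32.00 g/mol = 5.64100 mol.
From the equation the O2:P4O10 mole ratio is 5:1, so n(P4O10) = 5.64100 × 1/5 = 1.12820 mol.
Mass of P4O10 = 1.12820 mol × 283.88 g/mol = 320.273 g.
Actual mass collected = 320.273 g × 0.753 = 241.166 g.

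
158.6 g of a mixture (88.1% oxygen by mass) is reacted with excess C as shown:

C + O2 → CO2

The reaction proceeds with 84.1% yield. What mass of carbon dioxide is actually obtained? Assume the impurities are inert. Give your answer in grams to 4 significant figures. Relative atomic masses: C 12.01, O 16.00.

Pure O2 available = 158.6 g × 0.881 = 139.73 g.
M(O2) = 2(16.00) = 32.00 g/mol.
M(CO2) = 12.01 + 2(16.00) = 44.01 g/mol.
n(O2) = 139.73 g / 32.00 g/mol = 4.3665 mol.
From the equation the O2:CO2 mole ratio is 1:1, so n(CO2) = 4.3665 × 1/1 = 4.3665 mol.
Mass of CO2 = 4.3665 mol × 44.01 g/mol = 192.17 g.
Actual mass collected = 192.17 g × 0.841 = 161.61 g.

161.6 g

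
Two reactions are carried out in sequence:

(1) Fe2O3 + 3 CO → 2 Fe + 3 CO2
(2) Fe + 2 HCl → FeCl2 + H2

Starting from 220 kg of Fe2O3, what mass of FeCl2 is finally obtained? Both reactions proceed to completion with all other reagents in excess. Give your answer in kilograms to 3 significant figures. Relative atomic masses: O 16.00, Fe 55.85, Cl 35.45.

349 kg

M(Fe2O3) = 2(55.85) + 3(16.00) = 159.70 g/mol.
M(FeCl2) = 55.85 + 2(35.45) = 126.75 g/mol.
220 kg = 220000 g.
n(Fe2O3) = 220000 / 159.70 = 1378 mol.
Step 1 gives a 1:2 ratio of Fe2O3 to Fe, so n(Fe) = 2755 mol.
In step 2 the Fe:FeCl2 ratio is 1:1, so n(FeCl2) = 2755 mol.
Mass of FeCl2 = 2755 × 126.75 = 349200 g = 349 kg.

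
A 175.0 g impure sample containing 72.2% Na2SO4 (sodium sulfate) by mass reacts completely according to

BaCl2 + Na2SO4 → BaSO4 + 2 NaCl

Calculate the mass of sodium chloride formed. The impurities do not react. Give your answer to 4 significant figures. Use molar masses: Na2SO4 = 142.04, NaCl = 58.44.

Mass of pure Na2SO4 = 175.0 g × 0.722 = 126.35 g.
n(Na2SO4) = 126.35 g / 142.04 g/mol = 0.88954 mol.
From the equation the Na2SO4:NaCl mole ratio is 1:2, so n(NaCl) = 0.88954 × 2/1 = 1.7791 mol.
Mass of NaCl = 1.7791 mol × 58.44 g/mol = 103.97 g.

104.0 g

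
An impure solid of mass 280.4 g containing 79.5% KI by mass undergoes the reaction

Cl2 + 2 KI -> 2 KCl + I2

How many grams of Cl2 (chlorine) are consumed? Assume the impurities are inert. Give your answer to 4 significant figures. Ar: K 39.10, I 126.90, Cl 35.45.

Mass of pure KI = 280.4 g × 0.795 = 222.92 g.
M(KI) = 39.10 + 126.90 = 166.00 g/mol.
M(Cl2) = 2(35.45) = 70.90 g/mol.
n(KI) = 222.92 g / 166.00 g/mol = 1.3429 mol.
From the equation the KI:Cl2 mole ratio is 2:1, so n(Cl2) = 1.3429 × 1/2 = 0.67144 mol.
Mass of Cl2 = 0.67144 mol × 70.90 g/mol = 47.605 g.

47.61 g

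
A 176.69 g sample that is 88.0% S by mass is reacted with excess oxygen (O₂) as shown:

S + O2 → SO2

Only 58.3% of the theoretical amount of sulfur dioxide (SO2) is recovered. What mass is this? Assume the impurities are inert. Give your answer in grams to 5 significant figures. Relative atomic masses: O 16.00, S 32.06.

Pure S available = 176.69 g × 0.880 = 155.487 g.
M(S) = 32.06 g/mol.
M(SO2) = 32.06 + 2(16.00) = 64.06 g/mol.
n(S) = 155.487 g / 32.06 g/mol = 4.84988 mol.
From the equation the S:SO2 mole ratio is 1:1, so n(SO2) = 4.84988 × 1/1 = 4.84988 mol.
Mass of SO2 = 4.84988 mol × 64.06 g/mol = 310.683 g.
Actual mass collected = 310.683 g × 0.583 = 181.128 g.

181.13 g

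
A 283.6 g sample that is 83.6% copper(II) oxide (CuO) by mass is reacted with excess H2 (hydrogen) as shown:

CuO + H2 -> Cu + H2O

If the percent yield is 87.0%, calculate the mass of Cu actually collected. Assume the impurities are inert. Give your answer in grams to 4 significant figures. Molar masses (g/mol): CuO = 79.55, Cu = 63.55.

Pure CuO available = 283.6 g × 0.836 = 237.09 g.
n(CuO) = 237.09 g / 79.55 g/mol = 2.9804 mol.
From the equation the CuO:Cu mole ratio is 1:1, so n(Cu) = 2.9804 × 1/1 = 2.9804 mol.
Mass of Cu = 2.9804 mol × 63.55 g/mol = 189.40 g.
Actual mass collected = 189.40 g × 0.870 = 164.78 g.

164.8 g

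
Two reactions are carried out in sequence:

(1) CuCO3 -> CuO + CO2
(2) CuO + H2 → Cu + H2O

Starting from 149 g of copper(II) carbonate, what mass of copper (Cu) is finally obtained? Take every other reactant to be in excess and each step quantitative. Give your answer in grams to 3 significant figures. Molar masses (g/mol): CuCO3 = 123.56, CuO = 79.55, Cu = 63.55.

76.6 g

n(CuCO3) = 149.0 / 123.56 = 1.206 mol.
Step 1 gives a 1:1 ratio of CuCO3 to CuO, so n(CuO) = 1.206 mol.
In step 2 the CuO:Cu ratio is 1:1, so n(Cu) = 1.206 mol.
Mass of Cu = 1.206 × 63.55 = 76.63 g.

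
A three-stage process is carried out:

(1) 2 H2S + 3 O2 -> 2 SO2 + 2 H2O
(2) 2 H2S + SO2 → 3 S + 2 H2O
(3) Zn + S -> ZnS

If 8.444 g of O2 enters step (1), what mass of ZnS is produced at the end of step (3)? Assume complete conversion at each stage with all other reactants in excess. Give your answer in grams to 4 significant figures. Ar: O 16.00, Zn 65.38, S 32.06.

51.42 g

M(O2) = 2(16.00) = 32.00 g/mol.
M(ZnS) = 65.38 + 32.06 = 97.44 g/mol.
n(O2) = 8.444 / 32.00 = 0.26388 mol.
Reaction (1): O2→SO2 ratio 3:2 ⇒ n(SO2) = 0.17592 mol.
Reaction (2): SO2→S ratio 1:3 ⇒ n(S) = 0.52775 mol.
Reaction (3): S→ZnS ratio 1:1 ⇒ n(ZnS) = 0.52775 mol.
Mass of ZnS = 0.52775 × 97.44 = 51.424 g.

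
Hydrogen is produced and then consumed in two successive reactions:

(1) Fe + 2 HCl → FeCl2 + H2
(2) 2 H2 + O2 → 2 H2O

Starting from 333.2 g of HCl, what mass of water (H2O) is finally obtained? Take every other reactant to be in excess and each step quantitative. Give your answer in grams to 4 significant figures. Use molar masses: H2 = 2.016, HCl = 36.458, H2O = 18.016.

82.33 g

n(HCl) = 333.20 / 36.458 = 9.1393 mol.
Step 1 gives a 2:1 ratio of HCl to H2, so n(H2) = 4.5696 mol.
In step 2 the H2:H2O ratio is 2:2, so n(H2O) = 4.5696 mol.
Mass of H2O = 4.5696 × 18.016 = 82.327 g.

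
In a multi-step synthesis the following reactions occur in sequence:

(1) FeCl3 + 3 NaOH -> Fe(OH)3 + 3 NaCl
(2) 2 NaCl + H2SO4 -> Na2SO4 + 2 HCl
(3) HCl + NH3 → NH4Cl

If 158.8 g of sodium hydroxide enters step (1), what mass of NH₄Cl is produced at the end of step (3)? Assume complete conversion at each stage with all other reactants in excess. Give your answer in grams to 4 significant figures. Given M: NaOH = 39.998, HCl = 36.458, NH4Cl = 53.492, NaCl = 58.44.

212.4 g

n(NaOH) = 158.8 / 39.998 = 3.9702 mol.
Reaction (1): NaOH→NaCl ratio 3:3 ⇒ n(NaCl) = 3.9702 mol.
Reaction (2): NaCl→HCl ratio 2:2 ⇒ n(HCl) = 3.9702 mol.
Reaction (3): HCl→NH4Cl ratio 1:1 ⇒ n(NH4Cl) = 3.9702 mol.
Mass of NH4Cl = 3.9702 × 53.492 = 212.37 g.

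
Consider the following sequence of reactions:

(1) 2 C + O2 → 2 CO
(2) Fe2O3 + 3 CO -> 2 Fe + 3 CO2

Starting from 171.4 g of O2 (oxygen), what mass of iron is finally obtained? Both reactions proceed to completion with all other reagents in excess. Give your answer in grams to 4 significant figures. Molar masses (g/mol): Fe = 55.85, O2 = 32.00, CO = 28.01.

398.9 g

n(O2) = 171.40 / 32.00 = 5.3563 mol.
Step 1 gives a 1:2 ratio of O2 to CO, so n(CO) = 10.713 mol.
In step 2 the CO:Fe ratio is 3:2, so n(Fe) = 7.1417 mol.
Mass of Fe = 7.1417 × 55.85 = 398.86 g.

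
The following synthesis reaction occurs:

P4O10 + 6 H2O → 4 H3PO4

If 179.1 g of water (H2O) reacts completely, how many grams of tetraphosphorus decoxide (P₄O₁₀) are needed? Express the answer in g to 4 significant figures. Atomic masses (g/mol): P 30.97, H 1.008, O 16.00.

470.3 g

M(H2O) = 2(1.008) + 16.00 = 18.016 g/mol.
M(P4O10) = 4(30.97) + 10(16.00) = 283.88 g/mol.
n(H2O) = 179.10 g / 18.016 g/mol = 9.9412 mol.
From the equation the H2O:P4O10 mole ratio is 6:1, so n(P4O10) = 9.9412 × 1/6 = 1.6569 mol.
Mass of P4O10 = 1.6569 mol × 283.88 g/mol = 470.35 g.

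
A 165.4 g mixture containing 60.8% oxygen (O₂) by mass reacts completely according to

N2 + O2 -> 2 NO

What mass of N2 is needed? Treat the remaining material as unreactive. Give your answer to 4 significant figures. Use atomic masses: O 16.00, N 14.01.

88.06 g

Mass of pure O2 = 165.4 g × 0.608 = 100.56 g.
M(O2) = 2(16.00) = 32.00 g/mol.
M(N2) = 2(14.01) = 28.02 g/mol.
n(O2) = 100.56 g / 32.00 g/mol = 3.1426 mol.
From the equation the O2:N2 mole ratio is 1:1, so n(N2) = 3.1426 × 1/1 = 3.1426 mol.
Mass of N2 = 3.1426 mol × 28.02 g/mol = 88.056 g.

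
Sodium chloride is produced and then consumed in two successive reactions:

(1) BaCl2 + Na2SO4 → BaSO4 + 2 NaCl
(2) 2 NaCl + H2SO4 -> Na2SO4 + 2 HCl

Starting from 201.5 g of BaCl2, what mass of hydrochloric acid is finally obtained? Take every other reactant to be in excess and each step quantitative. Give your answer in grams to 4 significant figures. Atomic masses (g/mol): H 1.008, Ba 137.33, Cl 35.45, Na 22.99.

70.56 g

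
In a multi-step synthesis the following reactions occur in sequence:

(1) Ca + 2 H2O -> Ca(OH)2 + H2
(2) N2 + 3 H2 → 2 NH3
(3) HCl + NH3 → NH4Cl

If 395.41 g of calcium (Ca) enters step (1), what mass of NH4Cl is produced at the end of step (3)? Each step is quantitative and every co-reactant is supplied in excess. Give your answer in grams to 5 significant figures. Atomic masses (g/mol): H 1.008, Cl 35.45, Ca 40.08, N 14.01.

M(Ca) = 40.08 g/mol.
M(NH4Cl) = 14.01 + 4(1.008) + 35.45 = 53.492 g/mol.
n(Ca) = 395.41 / 40.08 = 9.86552 mol.
Reaction (1): Ca→H2 ratio 1:1 ⇒ n(H2) = 9.86552 mol.
Reaction (2): H2→NH3 ratio 3:2 ⇒ n(NH3) = 6.57701 mol.
Reaction (3): NH3→NH4Cl ratio 1:1 ⇒ n(NH4Cl) = 6.57701 mol.
Mass of NH4Cl = 6.57701 × 53.492 = 351.818 g.

351.82 g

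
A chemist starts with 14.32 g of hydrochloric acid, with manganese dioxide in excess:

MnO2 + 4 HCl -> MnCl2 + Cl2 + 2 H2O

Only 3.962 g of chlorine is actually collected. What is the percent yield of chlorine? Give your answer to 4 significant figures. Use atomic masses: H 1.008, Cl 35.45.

56.91 %

M(HCl) = 1.008 + 35.45 = 36.458 g/mol.
M(Cl2) = 2(35.45) = 70.90 g/mol.
n(HCl) = 14.320 g / 36.458 g/mol = 0.39278 mol.
From the equation the HCl:Cl2 mole ratio is 4:1, so n(Cl2) = 0.39278 × 1/4 = 0.098195 mol.
Mass of Cl2 = 0.098195 mol × 70.90 g/mol = 6.9620 g.
This is the theoretical yield. Percent yield = 3.962 g / 6.9620 g × 100% = 56.909%.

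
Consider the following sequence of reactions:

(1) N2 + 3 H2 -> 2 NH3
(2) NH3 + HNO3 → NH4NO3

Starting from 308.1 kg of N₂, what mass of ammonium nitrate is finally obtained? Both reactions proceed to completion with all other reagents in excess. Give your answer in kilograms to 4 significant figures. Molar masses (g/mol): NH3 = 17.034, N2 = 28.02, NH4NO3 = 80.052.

308.1 kg = 308100 g.
n(N2) = 308100 / 28.02 = 10996 mol.
Step 1 gives a 1:2 ratio of N2 to NH3, so n(NH3) = 21991 mol.
In step 2 the NH3:NH4NO3 ratio is 1:1, so n(NH4NO3) = 21991 mol.
Mass of NH4NO3 = 21991 × 80.052 = 1.7605 × 10^6 g = 1760 kg.

1760 kg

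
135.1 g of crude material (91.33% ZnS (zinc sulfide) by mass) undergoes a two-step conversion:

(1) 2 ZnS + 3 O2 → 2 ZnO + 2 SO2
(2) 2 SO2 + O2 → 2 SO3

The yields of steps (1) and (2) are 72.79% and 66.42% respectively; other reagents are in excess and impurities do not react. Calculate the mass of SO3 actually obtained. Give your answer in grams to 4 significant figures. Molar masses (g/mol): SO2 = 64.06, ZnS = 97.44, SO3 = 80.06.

Pure ZnS = 135.1 × 0.9133 = 123.39 g.
n(ZnS) = 123.39 / 97.44 = 1.2663 mol.
Step 1 (ZnS:SO2 = 2:2): theoretical n(SO2) = 1.2663 mol; at 72.79% yield, n(SO2) = 0.92173 mol.
Step 2 (SO2:SO3 = 2:2): theoretical n(SO3) = 0.92173 mol, so theoretical mass = 0.92173 × 80.06 = 73.794 g.
At 66.42% yield, actual mass of SO3 = 73.794 × 0.6642 = 49.014 g.

49.01 g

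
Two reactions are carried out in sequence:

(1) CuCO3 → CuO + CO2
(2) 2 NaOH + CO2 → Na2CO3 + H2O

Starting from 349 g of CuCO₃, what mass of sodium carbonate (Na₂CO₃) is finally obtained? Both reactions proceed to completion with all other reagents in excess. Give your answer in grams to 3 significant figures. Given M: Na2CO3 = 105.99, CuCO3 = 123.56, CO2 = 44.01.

299 g

n(CuCO3) = 349.0 / 123.56 = 2.825 mol.
Step 1 gives a 1:1 ratio of CuCO3 to CO2, so n(CO2) = 2.825 mol.
In step 2 the CO2:Na2CO3 ratio is 1:1, so n(Na2CO3) = 2.825 mol.
Mass of Na2CO3 = 2.825 × 105.99 = 299.4 g.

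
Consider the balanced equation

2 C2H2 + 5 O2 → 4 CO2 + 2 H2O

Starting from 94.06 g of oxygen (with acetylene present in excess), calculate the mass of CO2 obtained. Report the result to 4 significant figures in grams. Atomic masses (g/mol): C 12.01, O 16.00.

103.5 g

M(O2) = 2(16.00) = 32.00 g/mol.
M(CO2) = 12.01 + 2(16.00) = 44.01 g/mol.
n(O2) = 94.060 g / 32.00 g/mol = 2.9394 mol.
From the equation the O2:CO2 mole ratio is 5:4, so n(CO2) = 2.9394 × 4/5 = 2.3515 mol.
Mass of CO2 = 2.3515 mol × 44.01 g/mol = 103.49 g.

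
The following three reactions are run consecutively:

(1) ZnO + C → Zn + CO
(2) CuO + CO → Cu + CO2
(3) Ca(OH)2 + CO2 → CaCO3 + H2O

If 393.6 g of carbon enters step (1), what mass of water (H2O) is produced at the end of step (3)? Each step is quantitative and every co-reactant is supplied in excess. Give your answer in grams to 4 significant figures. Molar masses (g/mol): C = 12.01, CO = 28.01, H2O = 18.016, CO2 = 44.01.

n(C) = 393.6 / 12.01 = 32.773 mol.
Reaction (1): C→CO ratio 1:1 ⇒ n(CO) = 32.773 mol.
Reaction (2): CO→CO2 ratio 1:1 ⇒ n(CO2) = 32.773 mol.
Reaction (3): CO2→H2O ratio 1:1 ⇒ n(H2O) = 32.773 mol.
Mass of H2O = 32.773 × 18.016 = 590.43 g.

590.4 g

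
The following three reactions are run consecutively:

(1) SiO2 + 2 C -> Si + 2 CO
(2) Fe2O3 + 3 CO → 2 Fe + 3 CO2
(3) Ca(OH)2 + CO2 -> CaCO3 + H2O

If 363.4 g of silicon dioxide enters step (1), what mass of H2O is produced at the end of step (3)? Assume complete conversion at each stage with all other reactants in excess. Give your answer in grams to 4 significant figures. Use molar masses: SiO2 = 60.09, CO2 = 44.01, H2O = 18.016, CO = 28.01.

217.9 g

n(SiO2) = 363.4 / 60.09 = 6.0476 mol.
Reaction (1): SiO2→CO ratio 1:2 ⇒ n(CO) = 12.095 mol.
Reaction (2): CO→CO2 ratio 3:3 ⇒ n(CO2) = 12.095 mol.
Reaction (3): CO2→H2O ratio 1:1 ⇒ n(H2O) = 12.095 mol.
Mass of H2O = 12.095 × 18.016 = 217.91 g.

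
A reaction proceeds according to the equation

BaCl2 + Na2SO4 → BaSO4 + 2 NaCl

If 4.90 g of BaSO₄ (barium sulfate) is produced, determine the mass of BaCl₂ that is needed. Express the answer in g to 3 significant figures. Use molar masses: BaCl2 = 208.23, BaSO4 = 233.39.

4.37 g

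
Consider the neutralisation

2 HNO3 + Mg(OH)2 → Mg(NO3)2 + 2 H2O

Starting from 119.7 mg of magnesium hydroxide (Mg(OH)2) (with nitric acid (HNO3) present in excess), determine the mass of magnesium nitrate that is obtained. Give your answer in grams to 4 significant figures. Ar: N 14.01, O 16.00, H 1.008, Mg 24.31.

0.3044 g

M(Mg(OH)2) = 24.31 + 2(16.00) + 2(1.008) = 58.326 g/mol.
M(Mg(NO3)2) = 24.31 + 2(14.01) + 6(16.00) = 148.33 g/mol.
Convert: 119.7 mg = 0.11970 g.
n(Mg(OH)2) = 0.11970 g / 58.326 g/mol = 0.0020523 mol.
From the equation the Mg(OH)2:Mg(NO3)2 mole ratio is 1:1, so n(Mg(NO3)2) = 0.0020523 × 1/1 = 0.0020523 mol.
Mass of Mg(NO3)2 = 0.0020523 mol × 148.33 g/mol = 0.30441 g.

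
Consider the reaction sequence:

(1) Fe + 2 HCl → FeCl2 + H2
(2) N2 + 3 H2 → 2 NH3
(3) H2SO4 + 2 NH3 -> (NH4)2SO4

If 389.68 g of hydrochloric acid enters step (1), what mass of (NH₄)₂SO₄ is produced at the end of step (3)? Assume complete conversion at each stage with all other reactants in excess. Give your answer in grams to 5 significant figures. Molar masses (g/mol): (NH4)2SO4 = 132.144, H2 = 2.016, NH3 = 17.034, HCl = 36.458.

235.40 g

n(HCl) = 389.68 / 36.458 = 10.6885 mol.
Reaction (1): HCl→H2 ratio 2:1 ⇒ n(H2) = 5.34423 mol.
Reaction (2): H2→NH3 ratio 3:2 ⇒ n(NH3) = 3.56282 mol.
Reaction (3): NH3→(NH4)2SO4 ratio 2:1 ⇒ n((NH4)2SO4) = 1.78141 mol.
Mass of (NH4)2SO4 = 1.78141 × 132.144 = 235.403 g.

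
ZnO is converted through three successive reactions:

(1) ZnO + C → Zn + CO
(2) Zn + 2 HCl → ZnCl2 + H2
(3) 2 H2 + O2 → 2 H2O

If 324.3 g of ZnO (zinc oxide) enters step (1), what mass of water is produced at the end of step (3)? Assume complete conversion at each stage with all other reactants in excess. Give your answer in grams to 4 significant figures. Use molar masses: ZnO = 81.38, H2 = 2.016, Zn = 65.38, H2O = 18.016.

71.79 g

n(ZnO) = 324.3 / 81.38 = 3.9850 mol.
Reaction (1): ZnO→Zn ratio 1:1 ⇒ n(Zn) = 3.9850 mol.
Reaction (2): Zn→H2 ratio 1:1 ⇒ n(H2) = 3.9850 mol.
Reaction (3): H2→H2O ratio 2:2 ⇒ n(H2O) = 3.9850 mol.
Mass of H2O = 3.9850 × 18.016 = 71.794 g.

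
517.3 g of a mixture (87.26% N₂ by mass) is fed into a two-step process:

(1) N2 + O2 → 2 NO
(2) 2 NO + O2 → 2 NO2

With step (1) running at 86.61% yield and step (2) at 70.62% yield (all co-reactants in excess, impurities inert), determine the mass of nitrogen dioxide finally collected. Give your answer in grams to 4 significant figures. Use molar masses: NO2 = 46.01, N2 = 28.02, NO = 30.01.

906.7 g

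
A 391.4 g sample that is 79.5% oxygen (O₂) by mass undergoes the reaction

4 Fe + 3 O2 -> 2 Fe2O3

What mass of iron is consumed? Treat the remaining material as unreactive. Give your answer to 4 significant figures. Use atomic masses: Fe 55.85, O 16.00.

724.1 g

Mass of pure O2 = 391.4 g × 0.795 = 311.16 g.
M(O2) = 2(16.00) = 32.00 g/mol.
M(Fe) = 55.85 g/mol.
n(O2) = 311.16 g / 32.00 g/mol = 9.7238 mol.
From the equation the O2:Fe mole ratio is 3:4, so n(Fe) = 9.7238 × 4/3 = 12.965 mol.
Mass of Fe = 12.965 mol × 55.85 g/mol = 724.10 g.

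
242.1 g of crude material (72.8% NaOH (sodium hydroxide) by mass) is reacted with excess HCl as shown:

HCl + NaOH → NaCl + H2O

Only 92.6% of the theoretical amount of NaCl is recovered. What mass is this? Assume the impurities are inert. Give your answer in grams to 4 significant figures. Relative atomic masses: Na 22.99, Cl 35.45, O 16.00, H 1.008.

Pure NaOH available = 242.1 g × 0.728 = 176.25 g.
M(NaOH) = 22.99 + 16.00 + 1.008 = 39.998 g/mol.
M(NaCl) = 22.99 + 35.45 = 58.44 g/mol.
n(NaOH) = 176.25 g / 39.998 g/mol = 4.4064 mol.
From the equation the NaOH:NaCl mole ratio is 1:1, so n(NaCl) = 4.4064 × 1/1 = 4.4064 mol.
Mass of NaCl = 4.4064 mol × 58.44 g/mol = 257.51 g.
Actual mass collected = 257.51 g × 0.926 = 238.46 g.

238.5 g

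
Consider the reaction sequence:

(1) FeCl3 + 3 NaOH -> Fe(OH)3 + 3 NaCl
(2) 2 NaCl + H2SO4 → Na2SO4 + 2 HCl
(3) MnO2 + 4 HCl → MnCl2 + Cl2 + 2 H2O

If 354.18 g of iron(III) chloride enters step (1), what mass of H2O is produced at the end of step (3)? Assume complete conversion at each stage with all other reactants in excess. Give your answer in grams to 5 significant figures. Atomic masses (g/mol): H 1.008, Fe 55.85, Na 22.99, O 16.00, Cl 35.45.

59.010 g

M(FeCl3) = 55.85 + 3(35.45) = 162.20 g/mol.
M(H2O) = 2(1.008) + 16.00 = 18.016 g/mol.
n(FeCl3) = 354.18 / 162.20 = 2.18360 mol.
Reaction (1): FeCl3→NaCl ratio 1:3 ⇒ n(NaCl) = 6.55080 mol.
Reaction (2): NaCl→HCl ratio 2:2 ⇒ n(HCl) = 6.55080 mol.
Reaction (3): HCl→H2O ratio 4:2 ⇒ n(H2O) = 3.27540 mol.
Mass of H2O = 3.27540 × 18.016 = 59.0096 g.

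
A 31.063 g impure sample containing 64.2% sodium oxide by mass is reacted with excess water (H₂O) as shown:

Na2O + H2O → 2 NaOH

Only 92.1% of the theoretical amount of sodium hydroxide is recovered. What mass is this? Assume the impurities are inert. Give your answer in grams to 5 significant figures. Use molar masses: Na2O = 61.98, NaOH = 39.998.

23.706 g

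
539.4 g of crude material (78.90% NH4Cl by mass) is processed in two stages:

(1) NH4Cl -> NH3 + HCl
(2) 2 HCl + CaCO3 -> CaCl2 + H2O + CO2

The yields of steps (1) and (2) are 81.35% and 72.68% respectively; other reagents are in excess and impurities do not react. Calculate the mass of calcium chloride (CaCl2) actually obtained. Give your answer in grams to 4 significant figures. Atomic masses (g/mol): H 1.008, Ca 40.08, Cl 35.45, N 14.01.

261.0 g

Pure NH4Cl = 539.4 × 0.7890 = 425.59 g.
M(NH4Cl) = 14.01 + 4(1.008) + 35.45 = 53.492 g/mol.
M(CaCl2) = 40.08 + 2(35.45) = 110.98 g/mol.
n(NH4Cl) = 425.59 / 53.492 = 7.9561 mol.
Step 1 (NH4Cl:HCl = 1:1): theoretical n(HCl) = 7.9561 mol; at 81.35% yield, n(HCl) = 6.4723 mol.
Step 2 (HCl:CaCl2 = 2:1): theoretical n(CaCl2) = 3.2361 mol, so theoretical mass = 3.2361 × 110.98 = 359.15 g.
At 72.68% yield, actual mass of CaCl2 = 359.15 × 0.7268 = 261.03 g.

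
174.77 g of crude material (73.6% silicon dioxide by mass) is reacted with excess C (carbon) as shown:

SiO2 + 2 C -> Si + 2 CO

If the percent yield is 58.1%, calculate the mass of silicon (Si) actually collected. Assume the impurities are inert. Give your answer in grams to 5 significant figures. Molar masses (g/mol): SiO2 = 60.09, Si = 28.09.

34.936 g

Pure SiO2 available = 174.77 g × 0.736 = 128.631 g.
n(SiO2) = 128.631 g / 60.09 g/mol = 2.14063 mol.
From the equation the SiO2:Si mole ratio is 1:1, so n(Si) = 2.14063 × 1/1 = 2.14063 mol.
Mass of Si = 2.14063 mol × 28.09 g/mol = 60.1304 g.
Actual mass collected = 60.1304 g × 0.581 = 34.9358 g.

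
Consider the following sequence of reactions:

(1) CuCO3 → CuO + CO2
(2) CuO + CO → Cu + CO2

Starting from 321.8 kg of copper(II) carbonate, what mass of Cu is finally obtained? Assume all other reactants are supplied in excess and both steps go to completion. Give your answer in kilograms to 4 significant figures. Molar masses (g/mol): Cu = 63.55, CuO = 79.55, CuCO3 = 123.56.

321.8 kg = 321800 g.
n(CuCO3) = 321800 / 123.56 = 2604.4 mol.
Step 1 gives a 1:1 ratio of CuCO3 to CuO, so n(CuO) = 2604.4 mol.
In step 2 the CuO:Cu ratio is 1:1, so n(Cu) = 2604.4 mol.
Mass of Cu = 2604.4 × 63.55 = 165510 g = 165.5 kg.

165.5 kg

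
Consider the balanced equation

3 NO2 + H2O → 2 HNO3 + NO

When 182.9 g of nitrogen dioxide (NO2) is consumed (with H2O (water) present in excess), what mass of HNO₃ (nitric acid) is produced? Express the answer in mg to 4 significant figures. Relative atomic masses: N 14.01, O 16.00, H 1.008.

167000 mg

M(NO2) = 14.01 + 2(16.00) = 46.01 g/mol.
M(HNO3) = 1.008 + 14.01 + 3(16.00) = 63.018 g/mol.
n(NO2) = 182.90 g / 46.01 g/mol = 3.9752 mol.
From the equation the NO2:HNO3 mole ratio is 3:2, so n(HNO3) = 3.9752 × 2/3 = 2.6501 mol.
Mass of HNO3 = 2.6501 mol × 63.018 g/mol = 167.01 g.
Converting to mg: 167.01 g = 167000 mg.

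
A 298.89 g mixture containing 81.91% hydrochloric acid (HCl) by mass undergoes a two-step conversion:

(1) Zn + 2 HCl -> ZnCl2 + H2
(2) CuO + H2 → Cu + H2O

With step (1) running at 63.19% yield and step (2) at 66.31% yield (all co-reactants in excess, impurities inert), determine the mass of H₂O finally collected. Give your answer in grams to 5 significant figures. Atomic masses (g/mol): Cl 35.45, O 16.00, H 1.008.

25.346 g

Pure HCl = 298.89 × 0.8191 = 244.821 g.
M(HCl) = 1.008 + 35.45 = 36.458 g/mol.
M(H2O) = 2(1.008) + 16.00 = 18.016 g/mol.
n(HCl) = 244.821 / 36.458 = 6.71515 mol.
Step 1 (HCl:H2 = 2:1): theoretical n(H2) = 3.35757 mol; at 63.19% yield, n(H2) = 2.12165 mol.
Step 2 (H2:H2O = 1:1): theoretical n(H2O) = 2.12165 mol, so theoretical mass = 2.12165 × 18.016 = 38.2237 g.
At 66.31% yield, actual mass of H2O = 38.2237 × 0.6631 = 25.3461 g.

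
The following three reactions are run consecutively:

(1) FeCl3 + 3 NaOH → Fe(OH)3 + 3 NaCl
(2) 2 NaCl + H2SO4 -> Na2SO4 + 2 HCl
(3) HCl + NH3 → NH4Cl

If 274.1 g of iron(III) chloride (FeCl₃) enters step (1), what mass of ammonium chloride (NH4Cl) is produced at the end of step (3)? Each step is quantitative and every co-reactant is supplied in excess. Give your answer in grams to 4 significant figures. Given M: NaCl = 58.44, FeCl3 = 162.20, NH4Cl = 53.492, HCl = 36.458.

n(FeCl3) = 274.1 / 162.20 = 1.6899 mol.
Reaction (1): FeCl3→NaCl ratio 1:3 ⇒ n(NaCl) = 5.0697 mol.
Reaction (2): NaCl→HCl ratio 2:2 ⇒ n(HCl) = 5.0697 mol.
Reaction (3): HCl→NH4Cl ratio 1:1 ⇒ n(NH4Cl) = 5.0697 mol.
Mass of NH4Cl = 5.0697 × 53.492 = 271.19 g.

271.2 g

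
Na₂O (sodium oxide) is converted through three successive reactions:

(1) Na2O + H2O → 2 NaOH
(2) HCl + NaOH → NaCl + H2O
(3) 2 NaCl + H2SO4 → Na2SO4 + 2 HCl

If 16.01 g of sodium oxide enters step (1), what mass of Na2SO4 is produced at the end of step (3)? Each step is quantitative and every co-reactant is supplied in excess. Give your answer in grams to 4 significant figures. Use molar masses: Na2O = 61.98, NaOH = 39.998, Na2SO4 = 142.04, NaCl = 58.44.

36.69 g

n(Na2O) = 16.01 / 61.98 = 0.25831 mol.
Reaction (1): Na2O→NaOH ratio 1:2 ⇒ n(NaOH) = 0.51662 mol.
Reaction (2): NaOH→NaCl ratio 1:1 ⇒ n(NaCl) = 0.51662 mol.
Reaction (3): NaCl→Na2SO4 ratio 2:1 ⇒ n(Na2SO4) = 0.25831 mol.
Mass of Na2SO4 = 0.25831 × 142.04 = 36.690 g.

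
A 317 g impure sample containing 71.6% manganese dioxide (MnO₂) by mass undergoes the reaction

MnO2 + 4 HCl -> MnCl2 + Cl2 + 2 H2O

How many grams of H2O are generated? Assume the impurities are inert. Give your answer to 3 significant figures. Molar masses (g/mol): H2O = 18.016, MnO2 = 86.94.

Mass of pure MnO2 = 317 g × 0.716 = 227.0 g.
n(MnO2) = 227.0 g / 86.94 g/mol = 2.611 mol.
From the equation the MnO2:H2O mole ratio is 1:2, so n(H2O) = 2.611 × 2/1 = 5.221 mol.
Mass of H2O = 5.221 mol × 18.016 g/mol = 94.07 g.

94.1 g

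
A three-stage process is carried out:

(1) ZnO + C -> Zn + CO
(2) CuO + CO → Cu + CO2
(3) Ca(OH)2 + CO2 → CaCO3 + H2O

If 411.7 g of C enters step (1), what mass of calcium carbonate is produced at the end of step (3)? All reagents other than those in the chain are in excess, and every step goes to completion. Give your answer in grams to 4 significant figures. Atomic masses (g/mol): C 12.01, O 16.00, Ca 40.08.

3431 g

M(C) = 12.01 g/mol.
M(CaCO3) = 40.08 + 12.01 + 3(16.00) = 100.09 g/mol.
n(C) = 411.7 / 12.01 = 34.280 mol.
Reaction (1): C→CO ratio 1:1 ⇒ n(CO) = 34.280 mol.
Reaction (2): CO→CO2 ratio 1:1 ⇒ n(CO2) = 34.280 mol.
Reaction (3): CO2→CaCO3 ratio 1:1 ⇒ n(CaCO3) = 34.280 mol.
Mass of CaCO3 = 34.280 × 100.09 = 3431.1 g.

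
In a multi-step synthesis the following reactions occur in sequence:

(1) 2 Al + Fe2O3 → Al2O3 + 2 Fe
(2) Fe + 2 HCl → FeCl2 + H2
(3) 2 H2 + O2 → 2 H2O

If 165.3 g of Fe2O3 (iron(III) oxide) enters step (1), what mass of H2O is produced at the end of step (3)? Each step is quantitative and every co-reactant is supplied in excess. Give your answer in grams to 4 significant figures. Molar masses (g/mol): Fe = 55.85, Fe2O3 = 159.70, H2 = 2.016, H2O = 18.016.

37.30 g

n(Fe2O3) = 165.3 / 159.70 = 1.0351 mol.
Reaction (1): Fe2O3→Fe ratio 1:2 ⇒ n(Fe) = 2.0701 mol.
Reaction (2): Fe→H2 ratio 1:1 ⇒ n(H2) = 2.0701 mol.
Reaction (3): H2→H2O ratio 2:2 ⇒ n(H2O) = 2.0701 mol.
Mass of H2O = 2.0701 × 18.016 = 37.295 g.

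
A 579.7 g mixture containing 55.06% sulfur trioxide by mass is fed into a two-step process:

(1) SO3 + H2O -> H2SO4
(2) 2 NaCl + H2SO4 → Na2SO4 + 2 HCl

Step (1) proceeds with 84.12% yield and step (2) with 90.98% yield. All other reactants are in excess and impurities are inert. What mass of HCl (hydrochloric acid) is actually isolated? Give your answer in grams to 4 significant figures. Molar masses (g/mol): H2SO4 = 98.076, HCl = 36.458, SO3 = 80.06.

Pure SO3 = 579.7 × 0.5506 = 319.18 g.
n(SO3) = 319.18 / 80.06 = 3.9868 mol.
Step 1 (SO3:H2SO4 = 1:1): theoretical n(H2SO4) = 3.9868 mol; at 84.12% yield, n(H2SO4) = 3.3537 mol.
Step 2 (H2SO4:HCl = 1:2): theoretical n(HCl) = 6.7074 mol, so theoretical mass = 6.7074 × 36.458 = 244.54 g.
At 90.98% yield, actual mass of HCl = 244.54 × 0.9098 = 222.48 g.

222.5 g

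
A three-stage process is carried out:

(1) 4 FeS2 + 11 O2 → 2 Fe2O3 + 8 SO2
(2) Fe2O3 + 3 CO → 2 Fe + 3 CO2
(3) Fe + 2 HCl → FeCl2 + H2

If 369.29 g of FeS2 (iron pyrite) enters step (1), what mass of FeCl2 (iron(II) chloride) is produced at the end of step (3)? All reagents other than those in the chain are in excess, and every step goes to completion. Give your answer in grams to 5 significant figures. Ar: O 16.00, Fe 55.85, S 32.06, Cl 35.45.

390.16 g

M(FeS2) = 55.85 + 2(32.06) = 119.97 g/mol.
M(FeCl2) = 55.85 + 2(35.45) = 126.75 g/mol.
n(FeS2) = 369.29 / 119.97 = 3.07819 mol.
Reaction (1): FeS2→Fe2O3 ratio 4:2 ⇒ n(Fe2O3) = 1.53909 mol.
Reaction (2): Fe2O3→Fe ratio 1:2 ⇒ n(Fe) = 3.07819 mol.
Reaction (3): Fe→FeCl2 ratio 1:1 ⇒ n(FeCl2) = 3.07819 mol.
Mass of FeCl2 = 3.07819 × 126.75 = 390.160 g.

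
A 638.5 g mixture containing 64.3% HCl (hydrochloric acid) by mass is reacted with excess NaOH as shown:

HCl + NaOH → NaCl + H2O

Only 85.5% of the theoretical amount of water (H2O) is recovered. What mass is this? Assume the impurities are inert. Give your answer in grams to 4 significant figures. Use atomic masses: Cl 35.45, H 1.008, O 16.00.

173.5 g

Pure HCl available = 638.5 g × 0.643 = 410.56 g.
M(HCl) = 1.008 + 35.45 = 36.458 g/mol.
M(H2O) = 2(1.008) + 16.00 = 18.016 g/mol.
n(HCl) = 410.56 g / 36.458 g/mol = 11.261 mol.
From the equation the HCl:H2O mole ratio is 1:1, so n(H2O) = 11.261 × 1/1 = 11.261 mol.
Mass of H2O = 11.261 mol × 18.016 g/mol = 202.88 g.
Actual mass collected = 202.88 g × 0.855 = 173.46 g.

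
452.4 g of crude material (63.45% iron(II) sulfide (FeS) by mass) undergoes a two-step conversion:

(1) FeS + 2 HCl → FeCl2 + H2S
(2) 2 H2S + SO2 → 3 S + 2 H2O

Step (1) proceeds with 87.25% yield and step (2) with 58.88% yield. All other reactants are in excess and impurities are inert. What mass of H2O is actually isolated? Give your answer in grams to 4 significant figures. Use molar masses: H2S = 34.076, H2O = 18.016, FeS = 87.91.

Pure FeS = 452.4 × 0.6345 = 287.05 g.
n(FeS) = 287.05 / 87.91 = 3.2652 mol.
Step 1 (FeS:H2S = 1:1): theoretical n(H2S) = 3.2652 mol; at 87.25% yield, n(H2S) = 2.8489 mol.
Step 2 (H2S:H2O = 2:2): theoretical n(H2O) = 2.8489 mol, so theoretical mass = 2.8489 × 18.016 = 51.326 g.
At 58.88% yield, actual mass of H2O = 51.326 × 0.5888 = 30.221 g.

30.22 g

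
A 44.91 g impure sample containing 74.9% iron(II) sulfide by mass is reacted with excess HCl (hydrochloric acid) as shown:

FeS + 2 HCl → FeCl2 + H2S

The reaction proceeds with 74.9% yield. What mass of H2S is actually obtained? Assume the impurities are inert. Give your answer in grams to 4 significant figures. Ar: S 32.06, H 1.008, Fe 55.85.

9.766 g

Pure FeS available = 44.91 g × 0.749 = 33.638 g.
M(FeS) = 55.85 + 32.06 = 87.91 g/mol.
M(H2S) = 2(1.008) + 32.06 = 34.076 g/mol.
n(FeS) = 33.638 g / 87.91 g/mol = 0.38264 mol.
From the equation the FeS:H2S mole ratio is 1:1, so n(H2S) = 0.38264 × 1/1 = 0.38264 mol.
Mass of H2S = 0.38264 mol × 34.076 g/mol = 13.039 g.
Actual mass collected = 13.039 g × 0.749 = 9.7660 g.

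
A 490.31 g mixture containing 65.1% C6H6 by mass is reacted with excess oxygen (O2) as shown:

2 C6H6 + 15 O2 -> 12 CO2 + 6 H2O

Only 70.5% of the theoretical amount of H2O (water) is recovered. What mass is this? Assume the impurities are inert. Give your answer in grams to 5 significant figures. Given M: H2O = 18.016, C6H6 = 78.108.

Pure C6H6 available = 490.31 g × 0.651 = 319.192 g.
n(C6H6) = 319.192 g / 78.108 g/mol = 4.08654 mol.
From the equation the C6H6:H2O mole ratio is 2:6, so n(H2O) = 4.08654 × 6/2 = 12.2596 mol.
Mass of H2O = 12.2596 mol × 18.016 g/mol = 220.870 g.
Actual mass collected = 220.870 g × 0.705 = 155.713 g.

155.71 g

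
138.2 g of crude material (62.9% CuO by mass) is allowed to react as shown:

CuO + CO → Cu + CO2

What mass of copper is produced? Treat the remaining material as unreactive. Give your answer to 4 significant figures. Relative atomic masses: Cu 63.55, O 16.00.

Mass of pure CuO = 138.2 g × 0.629 = 86.928 g.
M(CuO) = 63.55 + 16.00 = 79.55 g/mol.
M(Cu) = 63.55 g/mol.
n(CuO) = 86.928 g / 79.55 g/mol = 1.0927 mol.
From the equation the CuO:Cu mole ratio is 1:1, so n(Cu) = 1.0927 × 1/1 = 1.0927 mol.
Mass of Cu = 1.0927 mol × 63.55 g/mol = 69.444 g.

69.44 g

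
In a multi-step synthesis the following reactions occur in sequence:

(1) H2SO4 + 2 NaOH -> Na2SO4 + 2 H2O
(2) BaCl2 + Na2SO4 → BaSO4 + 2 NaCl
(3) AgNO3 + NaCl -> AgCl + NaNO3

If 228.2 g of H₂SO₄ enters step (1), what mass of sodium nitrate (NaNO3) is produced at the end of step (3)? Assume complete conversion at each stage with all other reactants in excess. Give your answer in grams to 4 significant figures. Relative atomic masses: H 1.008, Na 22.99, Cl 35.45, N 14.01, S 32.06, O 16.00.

M(H2SO4) = 2(1.008) + 32.06 + 4(16.00) = 98.076 g/mol.
M(NaNO3) = 22.99 + 14.01 + 3(16.00) = 85.00 g/mol.
n(H2SO4) = 228.2 / 98.076 = 2.3268 mol.
Reaction (1): H2SO4→Na2SO4 ratio 1:1 ⇒ n(Na2SO4) = 2.3268 mol.
Reaction (2): Na2SO4→NaCl ratio 1:2 ⇒ n(NaCl) = 4.6535 mol.
Reaction (3): NaCl→NaNO3 ratio 1:1 ⇒ n(NaNO3) = 4.6535 mol.
Mass of NaNO3 = 4.6535 × 85.00 = 395.55 g.

395.6 g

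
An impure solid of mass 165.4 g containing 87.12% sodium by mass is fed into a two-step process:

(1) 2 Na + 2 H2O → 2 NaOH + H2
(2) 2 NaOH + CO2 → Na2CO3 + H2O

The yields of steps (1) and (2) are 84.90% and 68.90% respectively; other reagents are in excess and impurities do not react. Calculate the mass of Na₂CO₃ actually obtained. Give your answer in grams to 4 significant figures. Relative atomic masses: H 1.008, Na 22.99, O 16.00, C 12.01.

Pure Na = 165.4 × 0.8712 = 144.10 g.
M(Na) = 22.99 g/mol.
M(Na2CO3) = 2(22.99) + 12.01 + 3(16.00) = 105.99 g/mol.
n(Na) = 144.10 / 22.99 = 6.2678 mol.
Step 1 (Na:NaOH = 2:2): theoretical n(NaOH) = 6.2678 mol; at 84.90% yield, n(NaOH) = 5.3214 mol.
Step 2 (NaOH:Na2CO3 = 2:1): theoretical n(Na2CO3) = 2.6607 mol, so theoretical mass = 2.6607 × 105.99 = 282.01 g.
At 68.90% yield, actual mass of Na2CO3 = 282.01 × 0.6890 = 194.30 g.

194.3 g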